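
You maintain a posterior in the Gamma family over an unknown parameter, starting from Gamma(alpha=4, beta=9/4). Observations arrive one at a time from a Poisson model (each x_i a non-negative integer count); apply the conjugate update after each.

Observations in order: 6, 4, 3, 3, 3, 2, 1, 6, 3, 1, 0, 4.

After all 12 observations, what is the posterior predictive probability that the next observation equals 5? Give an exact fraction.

obs 1: x=6 → posterior Gamma(10, 13/4)
obs 2: x=4 → posterior Gamma(14, 17/4)
obs 3: x=3 → posterior Gamma(17, 21/4)
obs 4: x=3 → posterior Gamma(20, 25/4)
obs 5: x=3 → posterior Gamma(23, 29/4)
obs 6: x=2 → posterior Gamma(25, 33/4)
obs 7: x=1 → posterior Gamma(26, 37/4)
obs 8: x=6 → posterior Gamma(32, 41/4)
obs 9: x=3 → posterior Gamma(35, 45/4)
obs 10: x=1 → posterior Gamma(36, 49/4)
obs 11: x=0 → posterior Gamma(36, 53/4)
obs 12: x=4 → posterior Gamma(40, 57/4)

19104127503713658047967925354102026715633926183850778438180812530491356739592192/218696874051543912919181575630682467401306173379573050653039350045314568402206701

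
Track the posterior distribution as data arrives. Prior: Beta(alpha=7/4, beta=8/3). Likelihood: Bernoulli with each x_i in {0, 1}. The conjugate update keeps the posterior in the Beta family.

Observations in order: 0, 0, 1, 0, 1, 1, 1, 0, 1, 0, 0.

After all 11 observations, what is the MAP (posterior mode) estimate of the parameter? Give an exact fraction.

3/7

obs 1: x=0 → posterior Beta(7/4, 11/3)
obs 2: x=0 → posterior Beta(7/4, 14/3)
obs 3: x=1 → posterior Beta(11/4, 14/3)
obs 4: x=0 → posterior Beta(11/4, 17/3)
obs 5: x=1 → posterior Beta(15/4, 17/3)
obs 6: x=1 → posterior Beta(19/4, 17/3)
obs 7: x=1 → posterior Beta(23/4, 17/3)
obs 8: x=0 → posterior Beta(23/4, 20/3)
obs 9: x=1 → posterior Beta(27/4, 20/3)
obs 10: x=0 → posterior Beta(27/4, 23/3)
obs 11: x=0 → posterior Beta(27/4, 26/3)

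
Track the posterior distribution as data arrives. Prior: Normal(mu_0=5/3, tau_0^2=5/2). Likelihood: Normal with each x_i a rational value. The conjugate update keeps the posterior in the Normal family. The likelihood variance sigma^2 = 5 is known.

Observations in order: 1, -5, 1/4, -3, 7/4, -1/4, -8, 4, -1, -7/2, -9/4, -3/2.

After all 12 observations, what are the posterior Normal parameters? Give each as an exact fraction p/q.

obs 1: x=1 → posterior Normal(13/9, 5/3)
obs 2: x=-5 → posterior Normal(-1/6, 5/4)
obs 3: x=1/4 → posterior Normal(-1/12, 1)
obs 4: x=-3 → posterior Normal(-41/72, 5/6)
obs 5: x=7/4 → posterior Normal(-5/21, 5/7)
obs 6: x=-1/4 → posterior Normal(-23/96, 5/8)
obs 7: x=-8 → posterior Normal(-119/108, 5/9)
obs 8: x=4 → posterior Normal(-71/120, 1/2)
obs 9: x=-1 → posterior Normal(-83/132, 5/11)
obs 10: x=-7/2 → posterior Normal(-125/144, 5/12)
obs 11: x=-9/4 → posterior Normal(-38/39, 5/13)
obs 12: x=-3/2 → posterior Normal(-85/84, 5/14)

mu_0=-85/84, tau_0^2=5/14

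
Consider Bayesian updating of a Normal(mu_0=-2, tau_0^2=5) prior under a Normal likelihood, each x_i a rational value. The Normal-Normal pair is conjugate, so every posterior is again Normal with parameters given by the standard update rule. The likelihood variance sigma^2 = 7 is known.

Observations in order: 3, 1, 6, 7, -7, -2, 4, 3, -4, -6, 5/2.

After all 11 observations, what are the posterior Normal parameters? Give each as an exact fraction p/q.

obs 1: x=3 → posterior Normal(1/12, 35/12)
obs 2: x=1 → posterior Normal(6/17, 35/17)
obs 3: x=6 → posterior Normal(18/11, 35/22)
obs 4: x=7 → posterior Normal(71/27, 35/27)
obs 5: x=-7 → posterior Normal(9/8, 35/32)
obs 6: x=-2 → posterior Normal(26/37, 35/37)
obs 7: x=4 → posterior Normal(23/21, 5/6)
obs 8: x=3 → posterior Normal(61/47, 35/47)
obs 9: x=-4 → posterior Normal(41/52, 35/52)
obs 10: x=-6 → posterior Normal(11/57, 35/57)
obs 11: x=5/2 → posterior Normal(47/124, 35/62)

mu_0=47/124, tau_0^2=35/62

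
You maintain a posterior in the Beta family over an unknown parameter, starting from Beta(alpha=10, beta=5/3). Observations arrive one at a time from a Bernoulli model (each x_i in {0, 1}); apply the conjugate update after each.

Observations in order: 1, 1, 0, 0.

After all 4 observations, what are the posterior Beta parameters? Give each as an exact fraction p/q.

obs 1: x=1 → posterior Beta(11, 5/3)
obs 2: x=1 → posterior Beta(12, 5/3)
obs 3: x=0 → posterior Beta(12, 8/3)
obs 4: x=0 → posterior Beta(12, 11/3)

alpha=12, beta=11/3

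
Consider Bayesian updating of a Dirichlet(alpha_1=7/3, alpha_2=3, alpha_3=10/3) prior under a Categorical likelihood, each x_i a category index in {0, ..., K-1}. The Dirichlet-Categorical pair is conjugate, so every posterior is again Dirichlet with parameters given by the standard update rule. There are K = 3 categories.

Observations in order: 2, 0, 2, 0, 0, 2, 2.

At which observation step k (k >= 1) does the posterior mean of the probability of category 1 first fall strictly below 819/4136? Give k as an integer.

k = 7

obs 1: x=2 → posterior Dirichlet(7/3, 3, 13/3)
obs 2: x=0 → posterior Dirichlet(10/3, 3, 13/3)
obs 3: x=2 → posterior Dirichlet(10/3, 3, 16/3)
obs 4: x=0 → posterior Dirichlet(13/3, 3, 16/3)
obs 5: x=0 → posterior Dirichlet(16/3, 3, 16/3)
obs 6: x=2 → posterior Dirichlet(16/3, 3, 19/3)
obs 7: x=2 → posterior Dirichlet(16/3, 3, 22/3)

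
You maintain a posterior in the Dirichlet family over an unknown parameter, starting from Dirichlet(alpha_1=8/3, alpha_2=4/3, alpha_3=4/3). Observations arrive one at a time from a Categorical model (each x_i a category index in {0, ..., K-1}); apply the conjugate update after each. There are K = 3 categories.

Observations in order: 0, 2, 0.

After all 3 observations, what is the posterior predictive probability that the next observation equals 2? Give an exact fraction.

7/25

obs 1: x=0 → posterior Dirichlet(11/3, 4/3, 4/3)
obs 2: x=2 → posterior Dirichlet(11/3, 4/3, 7/3)
obs 3: x=0 → posterior Dirichlet(14/3, 4/3, 7/3)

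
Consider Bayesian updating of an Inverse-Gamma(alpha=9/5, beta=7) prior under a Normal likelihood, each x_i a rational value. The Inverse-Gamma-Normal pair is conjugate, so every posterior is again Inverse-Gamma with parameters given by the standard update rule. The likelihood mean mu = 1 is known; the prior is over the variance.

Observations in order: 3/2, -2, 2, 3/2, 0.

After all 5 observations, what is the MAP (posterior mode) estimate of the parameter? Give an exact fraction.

255/106

obs 1: x=3/2 → posterior Inverse-Gamma(23/10, 57/8)
obs 2: x=-2 → posterior Inverse-Gamma(14/5, 93/8)
obs 3: x=2 → posterior Inverse-Gamma(33/10, 97/8)
obs 4: x=3/2 → posterior Inverse-Gamma(19/5, 49/4)
obs 5: x=0 → posterior Inverse-Gamma(43/10, 51/4)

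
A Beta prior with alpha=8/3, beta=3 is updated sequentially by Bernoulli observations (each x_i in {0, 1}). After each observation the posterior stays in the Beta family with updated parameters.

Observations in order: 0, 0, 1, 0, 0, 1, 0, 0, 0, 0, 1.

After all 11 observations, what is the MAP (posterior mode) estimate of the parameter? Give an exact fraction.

7/22

obs 1: x=0 → posterior Beta(8/3, 4)
obs 2: x=0 → posterior Beta(8/3, 5)
obs 3: x=1 → posterior Beta(11/3, 5)
obs 4: x=0 → posterior Beta(11/3, 6)
obs 5: x=0 → posterior Beta(11/3, 7)
obs 6: x=1 → posterior Beta(14/3, 7)
obs 7: x=0 → posterior Beta(14/3, 8)
obs 8: x=0 → posterior Beta(14/3, 9)
obs 9: x=0 → posterior Beta(14/3, 10)
obs 10: x=0 → posterior Beta(14/3, 11)
obs 11: x=1 → posterior Beta(17/3, 11)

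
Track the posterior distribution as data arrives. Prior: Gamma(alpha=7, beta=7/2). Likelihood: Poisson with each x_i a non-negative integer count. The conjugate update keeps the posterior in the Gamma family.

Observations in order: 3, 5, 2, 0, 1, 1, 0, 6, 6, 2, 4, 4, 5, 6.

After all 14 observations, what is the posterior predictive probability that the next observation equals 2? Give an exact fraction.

1078567960363217563505018940225922315791099092923133184740436263382434844970703125000/4818291821103903991966428618497405708782048713433741634401243580192384759503364270089

obs 1: x=3 → posterior Gamma(10, 9/2)
obs 2: x=5 → posterior Gamma(15, 11/2)
obs 3: x=2 → posterior Gamma(17, 13/2)
obs 4: x=0 → posterior Gamma(17, 15/2)
obs 5: x=1 → posterior Gamma(18, 17/2)
obs 6: x=1 → posterior Gamma(19, 19/2)
obs 7: x=0 → posterior Gamma(19, 21/2)
obs 8: x=6 → posterior Gamma(25, 23/2)
obs 9: x=6 → posterior Gamma(31, 25/2)
obs 10: x=2 → posterior Gamma(33, 27/2)
obs 11: x=4 → posterior Gamma(37, 29/2)
obs 12: x=4 → posterior Gamma(41, 31/2)
obs 13: x=5 → posterior Gamma(46, 33/2)
obs 14: x=6 → posterior Gamma(52, 35/2)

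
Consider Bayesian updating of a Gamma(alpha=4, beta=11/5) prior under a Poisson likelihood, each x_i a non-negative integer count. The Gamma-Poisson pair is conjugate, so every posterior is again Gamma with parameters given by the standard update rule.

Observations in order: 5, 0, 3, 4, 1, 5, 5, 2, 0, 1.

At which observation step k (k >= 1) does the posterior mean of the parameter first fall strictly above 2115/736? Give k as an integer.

k = 7

obs 1: x=5 → posterior Gamma(9, 16/5)
obs 2: x=0 → posterior Gamma(9, 21/5)
obs 3: x=3 → posterior Gamma(12, 26/5)
obs 4: x=4 → posterior Gamma(16, 31/5)
obs 5: x=1 → posterior Gamma(17, 36/5)
obs 6: x=5 → posterior Gamma(22, 41/5)
obs 7: x=5 → posterior Gamma(27, 46/5)
obs 8: x=2 → posterior Gamma(29, 51/5)
obs 9: x=0 → posterior Gamma(29, 56/5)
obs 10: x=1 → posterior Gamma(30, 61/5)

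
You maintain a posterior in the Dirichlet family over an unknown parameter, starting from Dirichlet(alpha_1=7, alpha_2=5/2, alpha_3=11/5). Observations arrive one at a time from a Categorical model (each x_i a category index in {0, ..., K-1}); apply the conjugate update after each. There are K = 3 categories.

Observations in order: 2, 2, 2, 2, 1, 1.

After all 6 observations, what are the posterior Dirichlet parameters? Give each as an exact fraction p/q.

alpha_1=7, alpha_2=9/2, alpha_3=31/5

obs 1: x=2 → posterior Dirichlet(7, 5/2, 16/5)
obs 2: x=2 → posterior Dirichlet(7, 5/2, 21/5)
obs 3: x=2 → posterior Dirichlet(7, 5/2, 26/5)
obs 4: x=2 → posterior Dirichlet(7, 5/2, 31/5)
obs 5: x=1 → posterior Dirichlet(7, 7/2, 31/5)
obs 6: x=1 → posterior Dirichlet(7, 9/2, 31/5)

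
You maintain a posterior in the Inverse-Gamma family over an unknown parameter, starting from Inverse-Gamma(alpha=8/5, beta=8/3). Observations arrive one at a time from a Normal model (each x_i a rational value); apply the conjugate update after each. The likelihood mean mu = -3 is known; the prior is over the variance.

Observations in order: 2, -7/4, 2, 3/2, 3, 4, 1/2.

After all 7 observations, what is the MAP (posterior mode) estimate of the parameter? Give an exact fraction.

obs 1: x=2 → posterior Inverse-Gamma(21/10, 91/6)
obs 2: x=-7/4 → posterior Inverse-Gamma(13/5, 1531/96)
obs 3: x=2 → posterior Inverse-Gamma(31/10, 2731/96)
obs 4: x=3/2 → posterior Inverse-Gamma(18/5, 3703/96)
obs 5: x=3 → posterior Inverse-Gamma(41/10, 5431/96)
obs 6: x=4 → posterior Inverse-Gamma(23/5, 7783/96)
obs 7: x=1/2 → posterior Inverse-Gamma(51/10, 8371/96)

41855/2928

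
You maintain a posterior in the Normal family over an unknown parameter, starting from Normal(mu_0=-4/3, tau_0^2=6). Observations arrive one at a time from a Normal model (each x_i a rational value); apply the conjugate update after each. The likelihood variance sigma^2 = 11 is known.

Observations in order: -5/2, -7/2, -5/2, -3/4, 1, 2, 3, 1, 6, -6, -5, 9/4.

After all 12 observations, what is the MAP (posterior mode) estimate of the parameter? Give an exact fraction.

obs 1: x=-5/2 → posterior Normal(-89/51, 66/17)
obs 2: x=-7/2 → posterior Normal(-152/69, 66/23)
obs 3: x=-5/2 → posterior Normal(-197/87, 66/29)
obs 4: x=-3/4 → posterior Normal(-421/210, 66/35)
obs 5: x=1 → posterior Normal(-385/246, 66/41)
obs 6: x=2 → posterior Normal(-313/282, 66/47)
obs 7: x=3 → posterior Normal(-205/318, 66/53)
obs 8: x=1 → posterior Normal(-169/354, 66/59)
obs 9: x=6 → posterior Normal(47/390, 66/65)
obs 10: x=-6 → posterior Normal(-169/426, 66/71)
obs 11: x=-5 → posterior Normal(-349/462, 6/7)
obs 12: x=9/4 → posterior Normal(-134/249, 66/83)

-134/249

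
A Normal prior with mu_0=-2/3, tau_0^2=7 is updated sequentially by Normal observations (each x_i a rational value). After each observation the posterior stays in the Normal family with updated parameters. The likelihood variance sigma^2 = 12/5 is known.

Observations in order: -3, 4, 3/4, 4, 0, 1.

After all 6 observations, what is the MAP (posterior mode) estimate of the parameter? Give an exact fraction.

913/888

obs 1: x=-3 → posterior Normal(-113/47, 84/47)
obs 2: x=4 → posterior Normal(27/82, 42/41)
obs 3: x=3/4 → posterior Normal(71/156, 28/39)
obs 4: x=4 → posterior Normal(773/608, 21/38)
obs 5: x=0 → posterior Normal(773/748, 84/187)
obs 6: x=1 → posterior Normal(913/888, 14/37)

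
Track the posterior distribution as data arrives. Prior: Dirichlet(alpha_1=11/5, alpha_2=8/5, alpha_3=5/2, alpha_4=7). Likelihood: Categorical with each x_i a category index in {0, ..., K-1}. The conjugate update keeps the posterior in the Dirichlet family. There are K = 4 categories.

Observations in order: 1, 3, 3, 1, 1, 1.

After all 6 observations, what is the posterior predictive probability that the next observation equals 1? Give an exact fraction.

obs 1: x=1 → posterior Dirichlet(11/5, 13/5, 5/2, 7)
obs 2: x=3 → posterior Dirichlet(11/5, 13/5, 5/2, 8)
obs 3: x=3 → posterior Dirichlet(11/5, 13/5, 5/2, 9)
obs 4: x=1 → posterior Dirichlet(11/5, 18/5, 5/2, 9)
obs 5: x=1 → posterior Dirichlet(11/5, 23/5, 5/2, 9)
obs 6: x=1 → posterior Dirichlet(11/5, 28/5, 5/2, 9)

56/193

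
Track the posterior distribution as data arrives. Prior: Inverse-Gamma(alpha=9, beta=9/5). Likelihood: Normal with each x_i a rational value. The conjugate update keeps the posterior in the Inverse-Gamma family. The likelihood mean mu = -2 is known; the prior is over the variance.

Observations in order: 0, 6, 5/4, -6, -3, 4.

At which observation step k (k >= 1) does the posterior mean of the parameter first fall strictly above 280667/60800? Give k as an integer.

obs 1: x=0 → posterior Inverse-Gamma(19/2, 19/5)
obs 2: x=6 → posterior Inverse-Gamma(10, 179/5)
obs 3: x=5/4 → posterior Inverse-Gamma(21/2, 6573/160)
obs 4: x=-6 → posterior Inverse-Gamma(11, 7853/160)
obs 5: x=-3 → posterior Inverse-Gamma(23/2, 7933/160)
obs 6: x=4 → posterior Inverse-Gamma(12, 10813/160)

k = 4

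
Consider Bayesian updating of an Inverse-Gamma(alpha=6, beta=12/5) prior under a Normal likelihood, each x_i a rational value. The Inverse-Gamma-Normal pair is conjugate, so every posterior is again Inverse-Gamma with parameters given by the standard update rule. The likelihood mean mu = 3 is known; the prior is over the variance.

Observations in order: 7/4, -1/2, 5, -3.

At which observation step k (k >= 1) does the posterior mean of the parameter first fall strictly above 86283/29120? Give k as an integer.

obs 1: x=7/4 → posterior Inverse-Gamma(13/2, 509/160)
obs 2: x=-1/2 → posterior Inverse-Gamma(7, 1489/160)
obs 3: x=5 → posterior Inverse-Gamma(15/2, 1809/160)
obs 4: x=-3 → posterior Inverse-Gamma(8, 4689/160)

k = 4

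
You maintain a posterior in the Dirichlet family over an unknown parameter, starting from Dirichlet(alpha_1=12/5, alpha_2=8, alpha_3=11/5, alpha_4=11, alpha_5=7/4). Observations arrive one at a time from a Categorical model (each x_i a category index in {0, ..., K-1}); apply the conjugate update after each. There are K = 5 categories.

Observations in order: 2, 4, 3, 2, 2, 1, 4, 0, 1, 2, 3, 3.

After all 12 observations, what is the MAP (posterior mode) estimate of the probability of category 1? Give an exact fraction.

180/647

obs 1: x=2 → posterior Dirichlet(12/5, 8, 16/5, 11, 7/4)
obs 2: x=4 → posterior Dirichlet(12/5, 8, 16/5, 11, 11/4)
obs 3: x=3 → posterior Dirichlet(12/5, 8, 16/5, 12, 11/4)
obs 4: x=2 → posterior Dirichlet(12/5, 8, 21/5, 12, 11/4)
obs 5: x=2 → posterior Dirichlet(12/5, 8, 26/5, 12, 11/4)
obs 6: x=1 → posterior Dirichlet(12/5, 9, 26/5, 12, 11/4)
obs 7: x=4 → posterior Dirichlet(12/5, 9, 26/5, 12, 15/4)
obs 8: x=0 → posterior Dirichlet(17/5, 9, 26/5, 12, 15/4)
obs 9: x=1 → posterior Dirichlet(17/5, 10, 26/5, 12, 15/4)
obs 10: x=2 → posterior Dirichlet(17/5, 10, 31/5, 12, 15/4)
obs 11: x=3 → posterior Dirichlet(17/5, 10, 31/5, 13, 15/4)
obs 12: x=3 → posterior Dirichlet(17/5, 10, 31/5, 14, 15/4)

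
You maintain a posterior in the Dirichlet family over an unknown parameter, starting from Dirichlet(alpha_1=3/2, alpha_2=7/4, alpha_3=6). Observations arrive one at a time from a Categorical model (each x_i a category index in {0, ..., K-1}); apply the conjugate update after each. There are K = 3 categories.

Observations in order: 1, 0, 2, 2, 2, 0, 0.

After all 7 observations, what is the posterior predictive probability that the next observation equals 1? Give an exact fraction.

obs 1: x=1 → posterior Dirichlet(3/2, 11/4, 6)
obs 2: x=0 → posterior Dirichlet(5/2, 11/4, 6)
obs 3: x=2 → posterior Dirichlet(5/2, 11/4, 7)
obs 4: x=2 → posterior Dirichlet(5/2, 11/4, 8)
obs 5: x=2 → posterior Dirichlet(5/2, 11/4, 9)
obs 6: x=0 → posterior Dirichlet(7/2, 11/4, 9)
obs 7: x=0 → posterior Dirichlet(9/2, 11/4, 9)

11/65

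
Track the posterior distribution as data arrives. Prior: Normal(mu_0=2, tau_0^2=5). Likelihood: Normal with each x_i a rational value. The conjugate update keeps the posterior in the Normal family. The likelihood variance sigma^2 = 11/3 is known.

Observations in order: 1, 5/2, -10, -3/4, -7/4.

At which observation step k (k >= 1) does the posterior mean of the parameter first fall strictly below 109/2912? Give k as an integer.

obs 1: x=1 → posterior Normal(37/26, 55/26)
obs 2: x=5/2 → posterior Normal(149/82, 55/41)
obs 3: x=-10 → posterior Normal(-151/112, 55/56)
obs 4: x=-3/4 → posterior Normal(-347/284, 55/71)
obs 5: x=-7/4 → posterior Normal(-113/86, 55/86)

k = 3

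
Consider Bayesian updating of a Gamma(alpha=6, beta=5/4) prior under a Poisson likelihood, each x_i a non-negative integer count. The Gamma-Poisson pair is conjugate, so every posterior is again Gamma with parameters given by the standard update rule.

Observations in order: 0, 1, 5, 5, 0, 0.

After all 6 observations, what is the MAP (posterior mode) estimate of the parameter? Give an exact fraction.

64/29

obs 1: x=0 → posterior Gamma(6, 9/4)
obs 2: x=1 → posterior Gamma(7, 13/4)
obs 3: x=5 → posterior Gamma(12, 17/4)
obs 4: x=5 → posterior Gamma(17, 21/4)
obs 5: x=0 → posterior Gamma(17, 25/4)
obs 6: x=0 → posterior Gamma(17, 29/4)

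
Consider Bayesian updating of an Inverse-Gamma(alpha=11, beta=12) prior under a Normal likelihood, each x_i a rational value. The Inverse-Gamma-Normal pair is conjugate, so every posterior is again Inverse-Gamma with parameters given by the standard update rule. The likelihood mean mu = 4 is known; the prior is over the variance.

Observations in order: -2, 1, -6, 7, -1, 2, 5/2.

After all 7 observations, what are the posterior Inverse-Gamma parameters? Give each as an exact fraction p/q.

alpha=29/2, beta=837/8

obs 1: x=-2 → posterior Inverse-Gamma(23/2, 30)
obs 2: x=1 → posterior Inverse-Gamma(12, 69/2)
obs 3: x=-6 → posterior Inverse-Gamma(25/2, 169/2)
obs 4: x=7 → posterior Inverse-Gamma(13, 89)
obs 5: x=-1 → posterior Inverse-Gamma(27/2, 203/2)
obs 6: x=2 → posterior Inverse-Gamma(14, 207/2)
obs 7: x=5/2 → posterior Inverse-Gamma(29/2, 837/8)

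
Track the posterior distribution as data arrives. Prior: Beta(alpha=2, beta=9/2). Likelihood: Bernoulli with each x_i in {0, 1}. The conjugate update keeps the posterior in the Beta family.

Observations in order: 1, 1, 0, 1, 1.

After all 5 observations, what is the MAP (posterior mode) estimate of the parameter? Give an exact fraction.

10/19

obs 1: x=1 → posterior Beta(3, 9/2)
obs 2: x=1 → posterior Beta(4, 9/2)
obs 3: x=0 → posterior Beta(4, 11/2)
obs 4: x=1 → posterior Beta(5, 11/2)
obs 5: x=1 → posterior Beta(6, 11/2)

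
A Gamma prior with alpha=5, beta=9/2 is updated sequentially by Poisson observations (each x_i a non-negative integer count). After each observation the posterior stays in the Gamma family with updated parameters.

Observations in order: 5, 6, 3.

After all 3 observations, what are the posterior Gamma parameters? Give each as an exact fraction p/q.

alpha=19, beta=15/2

obs 1: x=5 → posterior Gamma(10, 11/2)
obs 2: x=6 → posterior Gamma(16, 13/2)
obs 3: x=3 → posterior Gamma(19, 15/2)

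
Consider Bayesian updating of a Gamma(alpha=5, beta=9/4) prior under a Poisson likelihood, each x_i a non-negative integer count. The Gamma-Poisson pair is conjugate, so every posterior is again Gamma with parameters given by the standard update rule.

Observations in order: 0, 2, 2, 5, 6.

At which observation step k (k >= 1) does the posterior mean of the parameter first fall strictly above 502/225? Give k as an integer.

k = 4

obs 1: x=0 → posterior Gamma(5, 13/4)
obs 2: x=2 → posterior Gamma(7, 17/4)
obs 3: x=2 → posterior Gamma(9, 21/4)
obs 4: x=5 → posterior Gamma(14, 25/4)
obs 5: x=6 → posterior Gamma(20, 29/4)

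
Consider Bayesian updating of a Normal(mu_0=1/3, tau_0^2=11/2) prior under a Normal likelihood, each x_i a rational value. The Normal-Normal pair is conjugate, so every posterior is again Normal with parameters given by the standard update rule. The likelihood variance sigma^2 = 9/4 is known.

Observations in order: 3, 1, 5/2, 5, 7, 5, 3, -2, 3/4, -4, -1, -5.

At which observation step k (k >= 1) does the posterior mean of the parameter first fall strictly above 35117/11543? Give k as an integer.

obs 1: x=3 → posterior Normal(69/31, 99/62)
obs 2: x=1 → posterior Normal(91/53, 99/106)
obs 3: x=5/2 → posterior Normal(146/75, 33/50)
obs 4: x=5 → posterior Normal(256/97, 99/194)
obs 5: x=7 → posterior Normal(410/119, 99/238)
obs 6: x=5 → posterior Normal(520/141, 33/94)
obs 7: x=3 → posterior Normal(586/163, 99/326)
obs 8: x=-2 → posterior Normal(542/185, 99/370)
obs 9: x=3/4 → posterior Normal(1117/414, 11/46)
obs 10: x=-4 → posterior Normal(941/458, 99/458)
obs 11: x=-1 → posterior Normal(897/502, 99/502)
obs 12: x=-5 → posterior Normal(677/546, 33/182)

k = 5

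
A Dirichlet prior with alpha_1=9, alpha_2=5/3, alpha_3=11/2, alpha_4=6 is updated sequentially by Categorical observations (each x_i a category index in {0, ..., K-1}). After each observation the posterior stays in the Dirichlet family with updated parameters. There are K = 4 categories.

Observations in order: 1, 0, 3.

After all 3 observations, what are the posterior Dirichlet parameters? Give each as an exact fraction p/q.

obs 1: x=1 → posterior Dirichlet(9, 8/3, 11/2, 6)
obs 2: x=0 → posterior Dirichlet(10, 8/3, 11/2, 6)
obs 3: x=3 → posterior Dirichlet(10, 8/3, 11/2, 7)

alpha_1=10, alpha_2=8/3, alpha_3=11/2, alpha_4=7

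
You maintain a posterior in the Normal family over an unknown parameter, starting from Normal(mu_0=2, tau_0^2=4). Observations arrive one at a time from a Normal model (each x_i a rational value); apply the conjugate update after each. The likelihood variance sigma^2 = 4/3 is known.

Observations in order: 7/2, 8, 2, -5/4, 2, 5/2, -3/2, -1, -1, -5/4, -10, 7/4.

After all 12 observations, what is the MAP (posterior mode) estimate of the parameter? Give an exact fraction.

obs 1: x=7/2 → posterior Normal(25/8, 1)
obs 2: x=8 → posterior Normal(73/14, 4/7)
obs 3: x=2 → posterior Normal(17/4, 2/5)
obs 4: x=-5/4 → posterior Normal(155/52, 4/13)
obs 5: x=2 → posterior Normal(179/64, 1/4)
obs 6: x=5/2 → posterior Normal(11/4, 4/19)
obs 7: x=-3/2 → posterior Normal(191/88, 2/11)
obs 8: x=-1 → posterior Normal(179/100, 4/25)
obs 9: x=-1 → posterior Normal(167/112, 1/7)
obs 10: x=-5/4 → posterior Normal(38/31, 4/31)
obs 11: x=-10 → posterior Normal(4/17, 2/17)
obs 12: x=7/4 → posterior Normal(53/148, 4/37)

53/148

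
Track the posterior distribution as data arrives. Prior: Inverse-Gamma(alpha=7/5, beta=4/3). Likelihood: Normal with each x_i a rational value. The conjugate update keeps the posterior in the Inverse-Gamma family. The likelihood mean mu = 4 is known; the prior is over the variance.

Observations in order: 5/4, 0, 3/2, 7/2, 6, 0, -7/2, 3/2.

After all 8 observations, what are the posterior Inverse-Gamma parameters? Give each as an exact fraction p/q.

alpha=27/5, beta=5531/96

obs 1: x=5/4 → posterior Inverse-Gamma(19/10, 491/96)
obs 2: x=0 → posterior Inverse-Gamma(12/5, 1259/96)
obs 3: x=3/2 → posterior Inverse-Gamma(29/10, 1559/96)
obs 4: x=7/2 → posterior Inverse-Gamma(17/5, 1571/96)
obs 5: x=6 → posterior Inverse-Gamma(39/10, 1763/96)
obs 6: x=0 → posterior Inverse-Gamma(22/5, 2531/96)
obs 7: x=-7/2 → posterior Inverse-Gamma(49/10, 5231/96)
obs 8: x=3/2 → posterior Inverse-Gamma(27/5, 5531/96)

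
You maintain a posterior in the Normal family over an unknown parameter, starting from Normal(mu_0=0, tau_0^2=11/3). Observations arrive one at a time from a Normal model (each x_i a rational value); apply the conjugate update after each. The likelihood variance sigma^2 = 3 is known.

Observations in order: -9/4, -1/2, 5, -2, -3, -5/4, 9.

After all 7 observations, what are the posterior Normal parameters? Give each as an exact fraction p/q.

mu_0=55/86, tau_0^2=33/86

obs 1: x=-9/4 → posterior Normal(-99/80, 33/20)
obs 2: x=-1/2 → posterior Normal(-121/124, 33/31)
obs 3: x=5 → posterior Normal(33/56, 11/14)
obs 4: x=-2 → posterior Normal(11/212, 33/53)
obs 5: x=-3 → posterior Normal(-121/256, 33/64)
obs 6: x=-5/4 → posterior Normal(-44/75, 11/25)
obs 7: x=9 → posterior Normal(55/86, 33/86)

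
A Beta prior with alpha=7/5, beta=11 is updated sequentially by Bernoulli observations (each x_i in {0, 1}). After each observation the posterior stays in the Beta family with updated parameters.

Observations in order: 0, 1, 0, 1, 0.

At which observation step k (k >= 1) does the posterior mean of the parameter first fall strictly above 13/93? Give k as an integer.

k = 2

obs 1: x=0 → posterior Beta(7/5, 12)
obs 2: x=1 → posterior Beta(12/5, 12)
obs 3: x=0 → posterior Beta(12/5, 13)
obs 4: x=1 → posterior Beta(17/5, 13)
obs 5: x=0 → posterior Beta(17/5, 14)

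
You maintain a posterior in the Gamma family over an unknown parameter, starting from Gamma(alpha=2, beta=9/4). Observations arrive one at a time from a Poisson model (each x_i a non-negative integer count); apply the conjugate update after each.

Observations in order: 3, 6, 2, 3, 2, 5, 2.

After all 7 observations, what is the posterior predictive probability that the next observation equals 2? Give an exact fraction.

obs 1: x=3 → posterior Gamma(5, 13/4)
obs 2: x=6 → posterior Gamma(11, 17/4)
obs 3: x=2 → posterior Gamma(13, 21/4)
obs 4: x=3 → posterior Gamma(16, 25/4)
obs 5: x=2 → posterior Gamma(18, 29/4)
obs 6: x=5 → posterior Gamma(23, 33/4)
obs 7: x=2 → posterior Gamma(25, 37/4)

8337703468193599366430232942431681700096400/35088445746427365591953667859821524027762681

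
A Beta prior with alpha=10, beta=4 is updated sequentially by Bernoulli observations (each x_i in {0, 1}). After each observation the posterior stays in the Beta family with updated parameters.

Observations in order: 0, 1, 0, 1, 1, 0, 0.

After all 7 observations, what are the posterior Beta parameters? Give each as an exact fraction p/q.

obs 1: x=0 → posterior Beta(10, 5)
obs 2: x=1 → posterior Beta(11, 5)
obs 3: x=0 → posterior Beta(11, 6)
obs 4: x=1 → posterior Beta(12, 6)
obs 5: x=1 → posterior Beta(13, 6)
obs 6: x=0 → posterior Beta(13, 7)
obs 7: x=0 → posterior Beta(13, 8)

alpha=13, beta=8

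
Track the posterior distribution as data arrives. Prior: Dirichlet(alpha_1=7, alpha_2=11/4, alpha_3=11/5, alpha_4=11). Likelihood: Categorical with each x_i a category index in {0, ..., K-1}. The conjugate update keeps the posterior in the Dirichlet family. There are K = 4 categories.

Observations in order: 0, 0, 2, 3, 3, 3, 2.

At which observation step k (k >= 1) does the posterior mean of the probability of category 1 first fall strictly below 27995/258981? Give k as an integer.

k = 3

obs 1: x=0 → posterior Dirichlet(8, 11/4, 11/5, 11)
obs 2: x=0 → posterior Dirichlet(9, 11/4, 11/5, 11)
obs 3: x=2 → posterior Dirichlet(9, 11/4, 16/5, 11)
obs 4: x=3 → posterior Dirichlet(9, 11/4, 16/5, 12)
obs 5: x=3 → posterior Dirichlet(9, 11/4, 16/5, 13)
obs 6: x=3 → posterior Dirichlet(9, 11/4, 16/5, 14)
obs 7: x=2 → posterior Dirichlet(9, 11/4, 21/5, 14)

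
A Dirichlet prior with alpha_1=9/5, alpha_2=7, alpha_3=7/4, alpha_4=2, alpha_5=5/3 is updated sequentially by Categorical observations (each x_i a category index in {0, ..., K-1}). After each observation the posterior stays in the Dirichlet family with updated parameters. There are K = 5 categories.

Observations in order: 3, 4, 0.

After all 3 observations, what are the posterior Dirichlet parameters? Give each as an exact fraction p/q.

alpha_1=14/5, alpha_2=7, alpha_3=7/4, alpha_4=3, alpha_5=8/3

obs 1: x=3 → posterior Dirichlet(9/5, 7, 7/4, 3, 5/3)
obs 2: x=4 → posterior Dirichlet(9/5, 7, 7/4, 3, 8/3)
obs 3: x=0 → posterior Dirichlet(14/5, 7, 7/4, 3, 8/3)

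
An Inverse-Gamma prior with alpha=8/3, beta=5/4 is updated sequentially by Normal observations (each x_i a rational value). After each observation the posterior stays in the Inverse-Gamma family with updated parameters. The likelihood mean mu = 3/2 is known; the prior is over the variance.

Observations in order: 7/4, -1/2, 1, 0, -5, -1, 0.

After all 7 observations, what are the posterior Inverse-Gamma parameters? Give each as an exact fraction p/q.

alpha=37/6, beta=957/32

obs 1: x=7/4 → posterior Inverse-Gamma(19/6, 41/32)
obs 2: x=-1/2 → posterior Inverse-Gamma(11/3, 105/32)
obs 3: x=1 → posterior Inverse-Gamma(25/6, 109/32)
obs 4: x=0 → posterior Inverse-Gamma(14/3, 145/32)
obs 5: x=-5 → posterior Inverse-Gamma(31/6, 821/32)
obs 6: x=-1 → posterior Inverse-Gamma(17/3, 921/32)
obs 7: x=0 → posterior Inverse-Gamma(37/6, 957/32)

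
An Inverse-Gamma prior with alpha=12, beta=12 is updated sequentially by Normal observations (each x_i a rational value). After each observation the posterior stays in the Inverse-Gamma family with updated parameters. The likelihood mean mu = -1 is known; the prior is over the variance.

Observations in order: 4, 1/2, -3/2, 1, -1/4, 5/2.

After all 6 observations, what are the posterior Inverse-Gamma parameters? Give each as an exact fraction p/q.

alpha=15, beta=1093/32

obs 1: x=4 → posterior Inverse-Gamma(25/2, 49/2)
obs 2: x=1/2 → posterior Inverse-Gamma(13, 205/8)
obs 3: x=-3/2 → posterior Inverse-Gamma(27/2, 103/4)
obs 4: x=1 → posterior Inverse-Gamma(14, 111/4)
obs 5: x=-1/4 → posterior Inverse-Gamma(29/2, 897/32)
obs 6: x=5/2 → posterior Inverse-Gamma(15, 1093/32)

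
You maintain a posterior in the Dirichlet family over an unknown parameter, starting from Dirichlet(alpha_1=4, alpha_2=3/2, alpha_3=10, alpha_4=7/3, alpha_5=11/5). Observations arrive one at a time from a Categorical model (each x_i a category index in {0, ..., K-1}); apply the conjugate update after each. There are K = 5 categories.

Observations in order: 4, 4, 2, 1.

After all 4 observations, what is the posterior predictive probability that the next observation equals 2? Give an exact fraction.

330/721

obs 1: x=4 → posterior Dirichlet(4, 3/2, 10, 7/3, 16/5)
obs 2: x=4 → posterior Dirichlet(4, 3/2, 10, 7/3, 21/5)
obs 3: x=2 → posterior Dirichlet(4, 3/2, 11, 7/3, 21/5)
obs 4: x=1 → posterior Dirichlet(4, 5/2, 11, 7/3, 21/5)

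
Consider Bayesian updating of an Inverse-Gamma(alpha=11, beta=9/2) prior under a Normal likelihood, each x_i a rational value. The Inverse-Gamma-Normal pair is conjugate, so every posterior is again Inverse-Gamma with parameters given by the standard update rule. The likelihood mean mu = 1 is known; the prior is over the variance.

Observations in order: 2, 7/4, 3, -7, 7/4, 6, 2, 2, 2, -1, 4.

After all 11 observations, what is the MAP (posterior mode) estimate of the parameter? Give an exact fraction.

961/280

obs 1: x=2 → posterior Inverse-Gamma(23/2, 5)
obs 2: x=7/4 → posterior Inverse-Gamma(12, 169/32)
obs 3: x=3 → posterior Inverse-Gamma(25/2, 233/32)
obs 4: x=-7 → posterior Inverse-Gamma(13, 1257/32)
obs 5: x=7/4 → posterior Inverse-Gamma(27/2, 633/16)
obs 6: x=6 → posterior Inverse-Gamma(14, 833/16)
obs 7: x=2 → posterior Inverse-Gamma(29/2, 841/16)
obs 8: x=2 → posterior Inverse-Gamma(15, 849/16)
obs 9: x=2 → posterior Inverse-Gamma(31/2, 857/16)
obs 10: x=-1 → posterior Inverse-Gamma(16, 889/16)
obs 11: x=4 → posterior Inverse-Gamma(33/2, 961/16)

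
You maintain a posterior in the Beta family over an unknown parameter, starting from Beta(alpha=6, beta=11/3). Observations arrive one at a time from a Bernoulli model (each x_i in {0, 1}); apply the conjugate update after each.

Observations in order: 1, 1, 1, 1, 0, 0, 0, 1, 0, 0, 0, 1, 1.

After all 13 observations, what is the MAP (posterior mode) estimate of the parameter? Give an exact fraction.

18/31

obs 1: x=1 → posterior Beta(7, 11/3)
obs 2: x=1 → posterior Beta(8, 11/3)
obs 3: x=1 → posterior Beta(9, 11/3)
obs 4: x=1 → posterior Beta(10, 11/3)
obs 5: x=0 → posterior Beta(10, 14/3)
obs 6: x=0 → posterior Beta(10, 17/3)
obs 7: x=0 → posterior Beta(10, 20/3)
obs 8: x=1 → posterior Beta(11, 20/3)
obs 9: x=0 → posterior Beta(11, 23/3)
obs 10: x=0 → posterior Beta(11, 26/3)
obs 11: x=0 → posterior Beta(11, 29/3)
obs 12: x=1 → posterior Beta(12, 29/3)
obs 13: x=1 → posterior Beta(13, 29/3)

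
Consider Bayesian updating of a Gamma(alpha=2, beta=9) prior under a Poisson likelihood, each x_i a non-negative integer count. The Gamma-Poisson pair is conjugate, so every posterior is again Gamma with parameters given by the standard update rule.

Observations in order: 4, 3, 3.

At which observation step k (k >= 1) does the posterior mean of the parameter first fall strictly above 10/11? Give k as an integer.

k = 3

obs 1: x=4 → posterior Gamma(6, 10)
obs 2: x=3 → posterior Gamma(9, 11)
obs 3: x=3 → posterior Gamma(12, 12)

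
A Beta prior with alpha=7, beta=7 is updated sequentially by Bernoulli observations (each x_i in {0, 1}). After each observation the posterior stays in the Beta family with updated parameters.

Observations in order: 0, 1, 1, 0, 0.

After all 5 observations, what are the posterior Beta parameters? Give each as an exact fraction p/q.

alpha=9, beta=10

obs 1: x=0 → posterior Beta(7, 8)
obs 2: x=1 → posterior Beta(8, 8)
obs 3: x=1 → posterior Beta(9, 8)
obs 4: x=0 → posterior Beta(9, 9)
obs 5: x=0 → posterior Beta(9, 10)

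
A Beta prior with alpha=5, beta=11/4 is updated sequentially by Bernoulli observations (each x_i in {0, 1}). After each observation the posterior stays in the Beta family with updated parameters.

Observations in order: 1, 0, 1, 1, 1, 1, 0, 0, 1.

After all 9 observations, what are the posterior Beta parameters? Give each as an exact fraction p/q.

obs 1: x=1 → posterior Beta(6, 11/4)
obs 2: x=0 → posterior Beta(6, 15/4)
obs 3: x=1 → posterior Beta(7, 15/4)
obs 4: x=1 → posterior Beta(8, 15/4)
obs 5: x=1 → posterior Beta(9, 15/4)
obs 6: x=1 → posterior Beta(10, 15/4)
obs 7: x=0 → posterior Beta(10, 19/4)
obs 8: x=0 → posterior Beta(10, 23/4)
obs 9: x=1 → posterior Beta(11, 23/4)

alpha=11, beta=23/4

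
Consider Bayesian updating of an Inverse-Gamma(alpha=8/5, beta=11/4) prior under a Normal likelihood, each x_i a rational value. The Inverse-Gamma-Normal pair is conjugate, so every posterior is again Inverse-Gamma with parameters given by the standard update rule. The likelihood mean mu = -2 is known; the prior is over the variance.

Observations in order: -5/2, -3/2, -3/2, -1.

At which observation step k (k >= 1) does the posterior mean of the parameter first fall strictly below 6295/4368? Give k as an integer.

obs 1: x=-5/2 → posterior Inverse-Gamma(21/10, 23/8)
obs 2: x=-3/2 → posterior Inverse-Gamma(13/5, 3)
obs 3: x=-3/2 → posterior Inverse-Gamma(31/10, 25/8)
obs 4: x=-1 → posterior Inverse-Gamma(18/5, 29/8)

k = 4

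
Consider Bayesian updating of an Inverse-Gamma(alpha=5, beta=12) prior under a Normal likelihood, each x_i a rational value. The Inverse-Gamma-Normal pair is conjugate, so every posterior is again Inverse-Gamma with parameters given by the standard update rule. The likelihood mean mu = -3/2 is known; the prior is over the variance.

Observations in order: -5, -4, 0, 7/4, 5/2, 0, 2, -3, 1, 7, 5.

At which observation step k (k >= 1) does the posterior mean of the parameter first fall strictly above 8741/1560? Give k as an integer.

k = 7

obs 1: x=-5 → posterior Inverse-Gamma(11/2, 145/8)
obs 2: x=-4 → posterior Inverse-Gamma(6, 85/4)
obs 3: x=0 → posterior Inverse-Gamma(13/2, 179/8)
obs 4: x=7/4 → posterior Inverse-Gamma(7, 885/32)
obs 5: x=5/2 → posterior Inverse-Gamma(15/2, 1141/32)
obs 6: x=0 → posterior Inverse-Gamma(8, 1177/32)
obs 7: x=2 → posterior Inverse-Gamma(17/2, 1373/32)
obs 8: x=-3 → posterior Inverse-Gamma(9, 1409/32)
obs 9: x=1 → posterior Inverse-Gamma(19/2, 1509/32)
obs 10: x=7 → posterior Inverse-Gamma(10, 2665/32)
obs 11: x=5 → posterior Inverse-Gamma(21/2, 3341/32)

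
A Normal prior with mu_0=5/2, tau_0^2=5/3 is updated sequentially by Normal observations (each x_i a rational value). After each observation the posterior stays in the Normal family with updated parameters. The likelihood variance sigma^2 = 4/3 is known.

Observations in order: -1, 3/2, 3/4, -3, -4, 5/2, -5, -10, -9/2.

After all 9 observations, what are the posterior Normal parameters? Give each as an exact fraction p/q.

mu_0=-415/196, tau_0^2=20/147

obs 1: x=-1 → posterior Normal(5/9, 20/27)
obs 2: x=3/2 → posterior Normal(25/28, 10/21)
obs 3: x=3/4 → posterior Normal(65/76, 20/57)
obs 4: x=-3 → posterior Normal(5/96, 5/18)
obs 5: x=-4 → posterior Normal(-75/116, 20/87)
obs 6: x=5/2 → posterior Normal(-25/136, 10/51)
obs 7: x=-5 → posterior Normal(-125/156, 20/117)
obs 8: x=-10 → posterior Normal(-325/176, 5/33)
obs 9: x=-9/2 → posterior Normal(-415/196, 20/147)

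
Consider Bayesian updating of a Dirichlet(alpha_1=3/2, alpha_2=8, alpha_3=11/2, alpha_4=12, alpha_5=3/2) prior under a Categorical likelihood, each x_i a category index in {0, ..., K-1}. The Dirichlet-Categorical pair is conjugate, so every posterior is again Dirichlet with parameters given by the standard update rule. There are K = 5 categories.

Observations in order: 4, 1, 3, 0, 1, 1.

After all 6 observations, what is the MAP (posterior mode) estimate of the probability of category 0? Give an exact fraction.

obs 1: x=4 → posterior Dirichlet(3/2, 8, 11/2, 12, 5/2)
obs 2: x=1 → posterior Dirichlet(3/2, 9, 11/2, 12, 5/2)
obs 3: x=3 → posterior Dirichlet(3/2, 9, 11/2, 13, 5/2)
obs 4: x=0 → posterior Dirichlet(5/2, 9, 11/2, 13, 5/2)
obs 5: x=1 → posterior Dirichlet(5/2, 10, 11/2, 13, 5/2)
obs 6: x=1 → posterior Dirichlet(5/2, 11, 11/2, 13, 5/2)

3/59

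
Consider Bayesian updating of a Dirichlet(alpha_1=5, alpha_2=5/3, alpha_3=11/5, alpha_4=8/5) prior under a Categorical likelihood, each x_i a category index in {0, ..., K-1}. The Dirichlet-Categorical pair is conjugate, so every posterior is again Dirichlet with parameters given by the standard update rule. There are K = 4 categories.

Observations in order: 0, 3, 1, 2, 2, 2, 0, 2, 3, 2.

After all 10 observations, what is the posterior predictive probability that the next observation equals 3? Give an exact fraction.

obs 1: x=0 → posterior Dirichlet(6, 5/3, 11/5, 8/5)
obs 2: x=3 → posterior Dirichlet(6, 5/3, 11/5, 13/5)
obs 3: x=1 → posterior Dirichlet(6, 8/3, 11/5, 13/5)
obs 4: x=2 → posterior Dirichlet(6, 8/3, 16/5, 13/5)
obs 5: x=2 → posterior Dirichlet(6, 8/3, 21/5, 13/5)
obs 6: x=2 → posterior Dirichlet(6, 8/3, 26/5, 13/5)
obs 7: x=0 → posterior Dirichlet(7, 8/3, 26/5, 13/5)
obs 8: x=2 → posterior Dirichlet(7, 8/3, 31/5, 13/5)
obs 9: x=3 → posterior Dirichlet(7, 8/3, 31/5, 18/5)
obs 10: x=2 → posterior Dirichlet(7, 8/3, 36/5, 18/5)

54/307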